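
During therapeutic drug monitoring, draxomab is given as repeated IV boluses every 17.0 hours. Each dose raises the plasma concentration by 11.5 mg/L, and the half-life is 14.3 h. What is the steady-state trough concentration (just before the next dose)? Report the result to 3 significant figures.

8.99 mg/L

k = ln 2 / 14.3 = 0.04847 h⁻¹
Fraction remaining after one interval: e^(−kτ) = e^(−0.04847 × 17.0) = 0.4387
R = 1 / (1 − 0.4387) = 1.781
Css,max = 11.5 × 1.781 = 20.49 mg/L
Css,min = Css,max × e^(−kτ) = 20.49 × 0.4387 ≈ 8.99 mg/L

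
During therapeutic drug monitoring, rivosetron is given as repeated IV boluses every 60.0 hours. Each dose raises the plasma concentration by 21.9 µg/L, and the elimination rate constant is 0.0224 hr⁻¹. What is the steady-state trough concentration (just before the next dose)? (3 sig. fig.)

7.73 µg/L

Fraction remaining after one interval: e^(−kτ) = e^(−0.02240 × 60.0) = 0.2608
R = 1 / (1 − 0.2608) = 1.353
Css,max = 21.9 × 1.353 = 29.63 µg/L
Css,min = Css,max × e^(−kτ) = 29.63 × 0.2608 ≈ 7.73 µg/L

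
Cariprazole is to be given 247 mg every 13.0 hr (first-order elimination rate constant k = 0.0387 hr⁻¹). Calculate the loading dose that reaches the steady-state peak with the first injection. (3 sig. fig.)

625 mg

Accumulation ratio R = 1 / (1 − e^(−kτ)) = 1 / (1 − e^(−0.03870×13.0)) = 1 / (1 − 0.6047) = 2.529
Loading dose = maintenance dose × R = 247 × 2.529 ≈ 625 mg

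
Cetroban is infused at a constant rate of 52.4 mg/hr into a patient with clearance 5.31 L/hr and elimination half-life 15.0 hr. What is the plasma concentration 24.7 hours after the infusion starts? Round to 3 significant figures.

6.72 µg/mL

Css = rate / CL = 52.4 / 5.31 = 9.868 µg/mL
k = ln 2 / 15.0 = 0.04621 hr⁻¹
C(t) = Css (1 − e^(−kt)) = 9.868 × (1 − e^(−1.141)) = 9.868 × 0.6806 ≈ 6.72 µg/mL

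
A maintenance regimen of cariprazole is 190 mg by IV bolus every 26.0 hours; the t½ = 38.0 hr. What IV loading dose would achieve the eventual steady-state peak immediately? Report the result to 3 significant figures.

503 mg

k = ln 2 / 38.0 = 0.01824 hr⁻¹
Accumulation ratio R = 1 / (1 − e^(−kτ)) = 1 / (1 − e^(−0.01824×26.0)) = 1 / (1 − 0.6223) = 2.648
Loading dose = maintenance dose × R = 190 × 2.648 ≈ 503 mg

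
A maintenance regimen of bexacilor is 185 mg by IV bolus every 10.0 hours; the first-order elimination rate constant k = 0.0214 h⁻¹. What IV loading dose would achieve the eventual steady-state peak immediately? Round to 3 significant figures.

Accumulation ratio R = 1 / (1 − e^(−kτ)) = 1 / (1 − e^(−0.02140×10.0)) = 1 / (1 − 0.8073) = 5.191
Loading dose = maintenance dose × R = 185 × 5.191 ≈ 960 mg

960 mg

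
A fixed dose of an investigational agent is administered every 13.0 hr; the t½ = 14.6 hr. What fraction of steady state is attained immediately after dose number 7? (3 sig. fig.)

0.987

k = ln 2 / 14.6 = 0.04748 hr⁻¹
f_n = 1 − e^(−nkτ) = 1 − e^(−7 × 0.04748 × 13.0) = 1 − e^(−4.320) = 1 − 0.01330 ≈ 0.987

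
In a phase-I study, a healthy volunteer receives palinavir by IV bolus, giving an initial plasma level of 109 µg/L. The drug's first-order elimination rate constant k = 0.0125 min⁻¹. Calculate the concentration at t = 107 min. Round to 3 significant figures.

28.6 µg/L

C(t) = C₀ e^(−kt) = 109 × e^(−0.01250 × 107) = 109 × e^(−1.338) = 109 × 0.2625 ≈ 28.6 µg/L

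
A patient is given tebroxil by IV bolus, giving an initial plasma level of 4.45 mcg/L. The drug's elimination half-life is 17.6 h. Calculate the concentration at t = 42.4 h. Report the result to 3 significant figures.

k = ln 2 / 17.6 = 0.03938 h⁻¹
C(t) = C₀ e^(−kt) = 4.45 × e^(−0.03938 × 42.4) = 4.45 × e^(−1.670) = 4.45 × 0.1883 ≈ 0.838 mcg/L

0.838 mcg/L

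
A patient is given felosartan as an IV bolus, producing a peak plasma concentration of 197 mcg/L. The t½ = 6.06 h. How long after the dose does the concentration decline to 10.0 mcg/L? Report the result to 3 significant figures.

26.1 hours

k = ln 2 / 6.06 = 0.1144 h⁻¹
C(t) = C₀ e^(−kt)  ⇒  t = ln(C₀/C) / k
t = ln(197/10.0) / 0.1144 = 2.981 / 0.1144 ≈ 26.1 hours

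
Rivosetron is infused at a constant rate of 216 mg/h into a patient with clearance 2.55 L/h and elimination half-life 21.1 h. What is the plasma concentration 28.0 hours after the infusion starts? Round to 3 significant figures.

Css = rate / CL = 216 / 2.55 = 84.71 mg/L
k = ln 2 / 21.1 = 0.03285 h⁻¹
C(t) = Css (1 − e^(−kt)) = 84.71 × (1 − e^(−0.9198)) = 84.71 × 0.6014 ≈ 50.9 mg/L

50.9 mg/L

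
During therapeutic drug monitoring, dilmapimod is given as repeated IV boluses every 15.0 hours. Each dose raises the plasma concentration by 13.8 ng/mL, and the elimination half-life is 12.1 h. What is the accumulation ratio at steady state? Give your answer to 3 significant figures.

k = ln 2 / 12.1 = 0.05728 h⁻¹
Fraction remaining after one interval: e^(−kτ) = e^(−0.05728 × 15.0) = 0.4235
R = 1 / (1 − 0.4235) = 1 / 0.5765 ≈ 1.73

1.73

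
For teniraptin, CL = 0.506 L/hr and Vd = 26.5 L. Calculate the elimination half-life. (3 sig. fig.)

k = CL / V = 0.506 / 26.5 = 0.01909 hr⁻¹
t½ = ln 2 / k = ln 2 / 0.01909 ≈ 36.3 hours

36.3 hours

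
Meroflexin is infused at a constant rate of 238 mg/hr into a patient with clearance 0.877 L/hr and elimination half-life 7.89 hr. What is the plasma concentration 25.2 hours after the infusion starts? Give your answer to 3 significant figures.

Css = rate / CL = 238 / 0.877 = 271.4 µg/mL
k = ln 2 / 7.89 = 0.08785 hr⁻¹
C(t) = Css (1 − e^(−kt)) = 271.4 × (1 − e^(−2.214)) = 271.4 × 0.8907 ≈ 242 µg/mL

242 µg/mL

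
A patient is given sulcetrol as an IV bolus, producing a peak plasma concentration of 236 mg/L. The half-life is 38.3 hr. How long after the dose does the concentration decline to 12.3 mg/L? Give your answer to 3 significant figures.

163 hours

k = ln 2 / 38.3 = 0.01810 hr⁻¹
C(t) = C₀ e^(−kt)  ⇒  t = ln(C₀/C) / k
t = ln(236/12.3) / 0.01810 = 2.954 / 0.01810 ≈ 163 hours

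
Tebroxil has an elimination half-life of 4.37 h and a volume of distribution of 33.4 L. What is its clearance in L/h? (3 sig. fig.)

5.30 L/h

k = ln 2 / t½ = ln 2 / 4.37 = 0.1586 h⁻¹
CL = k · V = 0.1586 × 33.4 ≈ 5.30 L/h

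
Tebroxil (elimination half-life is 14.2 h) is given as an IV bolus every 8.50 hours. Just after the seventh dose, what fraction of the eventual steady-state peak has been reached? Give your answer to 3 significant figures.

k = ln 2 / 14.2 = 0.04881 h⁻¹
f_n = 1 − e^(−nkτ) = 1 − e^(−7 × 0.04881 × 8.50) = 1 − e^(−2.904) = 1 − 0.05478 ≈ 0.945

0.945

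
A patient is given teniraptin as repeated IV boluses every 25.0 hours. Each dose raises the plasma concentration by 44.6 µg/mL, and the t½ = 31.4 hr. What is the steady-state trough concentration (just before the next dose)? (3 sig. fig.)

k = ln 2 / 31.4 = 0.02207 hr⁻¹
Fraction remaining after one interval: e^(−kτ) = e^(−0.02207 × 25.0) = 0.5759
R = 1 / (1 − 0.5759) = 2.358
Css,max = 44.6 × 2.358 = 105.2 µg/mL
Css,min = Css,max × e^(−kτ) = 105.2 × 0.5759 ≈ 60.6 µg/mL

60.6 µg/mL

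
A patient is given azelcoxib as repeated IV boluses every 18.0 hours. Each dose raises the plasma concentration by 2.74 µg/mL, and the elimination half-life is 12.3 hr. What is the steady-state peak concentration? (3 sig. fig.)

k = ln 2 / 12.3 = 0.05635 hr⁻¹
Fraction remaining after one interval: e^(−kτ) = e^(−0.05635 × 18.0) = 0.3626
R = 1 / (1 − 0.3626) = 1.569
Css,max = 2.74 × 1.569 ≈ 4.30 µg/mL

4.30 µg/mL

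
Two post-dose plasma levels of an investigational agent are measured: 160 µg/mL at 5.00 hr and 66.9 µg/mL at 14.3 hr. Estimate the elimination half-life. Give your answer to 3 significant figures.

k = ln(C₁/C₂) / (t₂ − t₁) = ln(160/66.9) / (14.3 − 5.00)
  = 0.8720 / 9.300 = 0.09376 hr⁻¹
t½ = ln 2 / k = ln 2 / 0.09376 ≈ 7.39 hours

7.39 hours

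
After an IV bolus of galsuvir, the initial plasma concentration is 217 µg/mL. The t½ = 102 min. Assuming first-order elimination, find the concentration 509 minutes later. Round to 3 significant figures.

6.83 µg/mL

k = ln 2 / 102 = 0.006796 min⁻¹
C(t) = C₀ e^(−kt) = 217 × e^(−0.006796 × 509) = 217 × e^(−3.459) = 217 × 0.03146 ≈ 6.83 µg/mL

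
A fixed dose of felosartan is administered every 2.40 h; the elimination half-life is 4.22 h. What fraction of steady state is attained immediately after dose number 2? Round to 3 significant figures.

k = ln 2 / 4.22 = 0.1643 h⁻¹
f_n = 1 − e^(−nkτ) = 1 − e^(−2 × 0.1643 × 2.40) = 1 − e^(−0.7884) = 1 − 0.4546 ≈ 0.545

0.545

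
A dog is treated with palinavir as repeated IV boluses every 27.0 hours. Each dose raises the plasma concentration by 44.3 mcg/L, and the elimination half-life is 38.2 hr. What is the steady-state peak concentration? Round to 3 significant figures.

k = ln 2 / 38.2 = 0.01815 hr⁻¹
Fraction remaining after one interval: e^(−kτ) = e^(−0.01815 × 27.0) = 0.6127
R = 1 / (1 − 0.6127) = 2.582
Css,max = 44.3 × 2.582 ≈ 114 mcg/L

114 mcg/L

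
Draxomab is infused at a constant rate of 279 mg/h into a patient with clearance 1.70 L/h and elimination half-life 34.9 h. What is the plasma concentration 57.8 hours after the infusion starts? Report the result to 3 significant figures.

Css = rate / CL = 279 / 1.70 = 164.1 mg/L
k = ln 2 / 34.9 = 0.01986 h⁻¹
C(t) = Css (1 − e^(−kt)) = 164.1 × (1 − e^(−1.148)) = 164.1 × 0.6827 ≈ 112 mg/L

112 mg/L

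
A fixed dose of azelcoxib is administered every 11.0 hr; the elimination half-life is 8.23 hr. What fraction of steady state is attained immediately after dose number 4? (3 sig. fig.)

k = ln 2 / 8.23 = 0.08422 hr⁻¹
f_n = 1 − e^(−nkτ) = 1 − e^(−4 × 0.08422 × 11.0) = 1 − e^(−3.706) = 1 − 0.02458 ≈ 0.975

0.975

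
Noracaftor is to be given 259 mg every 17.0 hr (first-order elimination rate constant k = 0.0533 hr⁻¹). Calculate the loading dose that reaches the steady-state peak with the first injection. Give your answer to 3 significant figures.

435 mg

Accumulation ratio R = 1 / (1 − e^(−kτ)) = 1 / (1 − e^(−0.05330×17.0)) = 1 / (1 − 0.4041) = 1.678
Loading dose = maintenance dose × R = 259 × 1.678 ≈ 435 mg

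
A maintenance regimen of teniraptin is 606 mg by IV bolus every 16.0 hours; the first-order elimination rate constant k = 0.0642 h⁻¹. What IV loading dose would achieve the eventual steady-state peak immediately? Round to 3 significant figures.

Accumulation ratio R = 1 / (1 − e^(−kτ)) = 1 / (1 − e^(−0.06420×16.0)) = 1 / (1 − 0.3580) = 1.558
Loading dose = maintenance dose × R = 606 × 1.558 ≈ 944 mg

944 mg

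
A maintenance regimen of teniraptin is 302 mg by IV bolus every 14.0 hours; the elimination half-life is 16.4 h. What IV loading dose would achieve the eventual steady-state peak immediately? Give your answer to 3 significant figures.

676 mg

k = ln 2 / 16.4 = 0.04227 h⁻¹
Accumulation ratio R = 1 / (1 − e^(−kτ)) = 1 / (1 − e^(−0.04227×14.0)) = 1 / (1 − 0.5534) = 2.239
Loading dose = maintenance dose × R = 302 × 2.239 ≈ 676 mg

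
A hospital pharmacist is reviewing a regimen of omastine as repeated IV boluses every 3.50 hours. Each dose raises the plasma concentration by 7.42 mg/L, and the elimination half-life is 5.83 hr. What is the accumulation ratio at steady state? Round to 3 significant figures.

k = ln 2 / 5.83 = 0.1189 hr⁻¹
Fraction remaining after one interval: e^(−kτ) = e^(−0.1189 × 3.50) = 0.6596
R = 1 / (1 − 0.6596) = 1 / 0.3404 ≈ 2.94

2.94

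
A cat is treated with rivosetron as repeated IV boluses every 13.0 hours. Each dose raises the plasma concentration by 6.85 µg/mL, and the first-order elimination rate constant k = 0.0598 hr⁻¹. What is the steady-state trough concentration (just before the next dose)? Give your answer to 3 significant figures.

5.83 µg/mL

Fraction remaining after one interval: e^(−kτ) = e^(−0.05980 × 13.0) = 0.4596
R = 1 / (1 − 0.4596) = 1.850
Css,max = 6.85 × 1.850 = 12.68 µg/mL
Css,min = Css,max × e^(−kτ) = 12.68 × 0.4596 ≈ 5.83 µg/mL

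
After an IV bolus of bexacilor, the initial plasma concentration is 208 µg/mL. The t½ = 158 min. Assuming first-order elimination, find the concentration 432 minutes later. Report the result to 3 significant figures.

k = ln 2 / 158 = 0.004387 min⁻¹
C(t) = C₀ e^(−kt) = 208 × e^(−0.004387 × 432) = 208 × e^(−1.895) = 208 × 0.1503 ≈ 31.3 µg/mL

31.3 µg/mL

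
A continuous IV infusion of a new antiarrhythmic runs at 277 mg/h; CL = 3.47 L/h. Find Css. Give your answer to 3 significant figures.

Css = infusion rate / CL = 277 / 3.47 ≈ 79.8 mg/L

79.8 mg/L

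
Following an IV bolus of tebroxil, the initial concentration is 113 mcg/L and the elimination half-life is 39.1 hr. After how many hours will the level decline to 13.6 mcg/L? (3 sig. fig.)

k = ln 2 / 39.1 = 0.01773 hr⁻¹
C(t) = C₀ e^(−kt)  ⇒  t = ln(C₀/C) / k
t = ln(113/13.6) / 0.01773 = 2.117 / 0.01773 ≈ 119 hours

119 hours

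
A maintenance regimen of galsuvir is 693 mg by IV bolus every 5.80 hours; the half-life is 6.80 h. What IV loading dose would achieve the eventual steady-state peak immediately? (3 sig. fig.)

1550 mg

k = ln 2 / 6.80 = 0.1019 h⁻¹
Accumulation ratio R = 1 / (1 − e^(−kτ)) = 1 / (1 − e^(−0.1019×5.80)) = 1 / (1 − 0.5537) = 2.240
Loading dose = maintenance dose × R = 693 × 2.240 ≈ 1550 mg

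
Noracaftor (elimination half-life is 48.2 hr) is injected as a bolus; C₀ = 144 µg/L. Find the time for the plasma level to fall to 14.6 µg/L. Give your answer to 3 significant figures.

k = ln 2 / 48.2 = 0.01438 hr⁻¹
C(t) = C₀ e^(−kt)  ⇒  t = ln(C₀/C) / k
t = ln(144/14.6) / 0.01438 = 2.289 / 0.01438 ≈ 159 hours

159 hours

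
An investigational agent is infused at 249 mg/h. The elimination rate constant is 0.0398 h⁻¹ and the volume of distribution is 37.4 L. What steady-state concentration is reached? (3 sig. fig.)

CL = k · V = 0.0398 × 37.4 = 1.489 L/h
Css = rate / CL = 249 / 1.489 ≈ 167 mg/L

167 mg/L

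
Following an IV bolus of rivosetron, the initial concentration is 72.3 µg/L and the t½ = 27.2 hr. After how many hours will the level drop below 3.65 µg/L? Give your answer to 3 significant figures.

k = ln 2 / 27.2 = 0.02548 hr⁻¹
C(t) = C₀ e^(−kt)  ⇒  t = ln(C₀/C) / k
t = ln(72.3/3.65) / 0.02548 = 2.986 / 0.02548 ≈ 117 hours

117 hours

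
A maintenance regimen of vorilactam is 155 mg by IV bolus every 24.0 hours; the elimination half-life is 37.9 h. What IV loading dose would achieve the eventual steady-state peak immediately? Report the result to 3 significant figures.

436 mg

k = ln 2 / 37.9 = 0.01829 h⁻¹
Accumulation ratio R = 1 / (1 − e^(−kτ)) = 1 / (1 − e^(−0.01829×24.0)) = 1 / (1 − 0.6447) = 2.815
Loading dose = maintenance dose × R = 155 × 2.815 ≈ 436 mg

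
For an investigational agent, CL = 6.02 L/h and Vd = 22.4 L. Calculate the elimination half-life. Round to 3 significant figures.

k = CL / V = 6.02 / 22.4 = 0.2687 h⁻¹
t½ = ln 2 / k = ln 2 / 0.2687 ≈ 2.58 hours

2.58 hours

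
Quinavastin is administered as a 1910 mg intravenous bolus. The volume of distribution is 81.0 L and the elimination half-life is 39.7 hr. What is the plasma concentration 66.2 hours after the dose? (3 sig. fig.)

7.42 µg/mL

C₀ = dose / V = 1910 / 81.0 = 23.58 µg/mL
k = ln 2 / 39.7 = 0.01746 hr⁻¹
C(t) = C₀ e^(−kt) = 23.58 × e^(−0.01746 × 66.2) = 23.58 × e^(−1.156) = 23.58 × 0.3148 ≈ 7.42 µg/mL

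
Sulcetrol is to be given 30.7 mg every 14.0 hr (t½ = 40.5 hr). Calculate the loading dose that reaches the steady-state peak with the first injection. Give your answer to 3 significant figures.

144 mg

k = ln 2 / 40.5 = 0.01711 hr⁻¹
Accumulation ratio R = 1 / (1 − e^(−kτ)) = 1 / (1 − e^(−0.01711×14.0)) = 1 / (1 − 0.7869) = 4.693
Loading dose = maintenance dose × R = 30.7 × 4.693 ≈ 144 mg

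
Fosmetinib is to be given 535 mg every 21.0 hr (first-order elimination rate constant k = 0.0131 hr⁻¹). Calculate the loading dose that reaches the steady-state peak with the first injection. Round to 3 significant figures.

Accumulation ratio R = 1 / (1 − e^(−kτ)) = 1 / (1 − e^(−0.01310×21.0)) = 1 / (1 − 0.7595) = 4.158
Loading dose = maintenance dose × R = 535 × 4.158 ≈ 2220 mg

2220 mg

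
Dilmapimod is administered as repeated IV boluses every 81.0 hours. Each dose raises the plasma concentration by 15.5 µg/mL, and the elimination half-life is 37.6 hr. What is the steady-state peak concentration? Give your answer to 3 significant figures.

k = ln 2 / 37.6 = 0.01843 hr⁻¹
Fraction remaining after one interval: e^(−kτ) = e^(−0.01843 × 81.0) = 0.2246
R = 1 / (1 − 0.2246) = 1.290
Css,max = 15.5 × 1.290 ≈ 20.0 µg/mL

20.0 µg/mL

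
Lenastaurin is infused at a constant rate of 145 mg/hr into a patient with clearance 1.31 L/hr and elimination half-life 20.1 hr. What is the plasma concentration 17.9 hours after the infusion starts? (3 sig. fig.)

Css = rate / CL = 145 / 1.31 = 110.7 mg/L
k = ln 2 / 20.1 = 0.03448 hr⁻¹
C(t) = Css (1 − e^(−kt)) = 110.7 × (1 − e^(−0.6173)) = 110.7 × 0.4606 ≈ 51.0 mg/L

51.0 mg/L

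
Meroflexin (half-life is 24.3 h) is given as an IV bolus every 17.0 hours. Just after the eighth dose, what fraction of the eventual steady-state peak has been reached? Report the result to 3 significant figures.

0.979

k = ln 2 / 24.3 = 0.02852 h⁻¹
f_n = 1 − e^(−nkτ) = 1 − e^(−8 × 0.02852 × 17.0) = 1 − e^(−3.879) = 1 − 0.02066 ≈ 0.979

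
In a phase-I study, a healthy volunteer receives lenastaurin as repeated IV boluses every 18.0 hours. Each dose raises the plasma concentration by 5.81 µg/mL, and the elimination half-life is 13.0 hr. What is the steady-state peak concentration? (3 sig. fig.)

9.42 µg/mL

k = ln 2 / 13.0 = 0.05332 hr⁻¹
Fraction remaining after one interval: e^(−kτ) = e^(−0.05332 × 18.0) = 0.3830
R = 1 / (1 − 0.3830) = 1.621
Css,max = 5.81 × 1.621 ≈ 9.42 µg/mL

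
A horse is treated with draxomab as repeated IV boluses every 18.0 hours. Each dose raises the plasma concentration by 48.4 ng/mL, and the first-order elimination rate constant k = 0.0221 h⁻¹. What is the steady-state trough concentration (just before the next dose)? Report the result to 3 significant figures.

99.1 ng/mL

Fraction remaining after one interval: e^(−kτ) = e^(−0.02210 × 18.0) = 0.6718
R = 1 / (1 − 0.6718) = 3.047
Css,max = 48.4 × 3.047 = 147.5 ng/mL
Css,min = Css,max × e^(−kτ) = 147.5 × 0.6718 ≈ 99.1 ng/mL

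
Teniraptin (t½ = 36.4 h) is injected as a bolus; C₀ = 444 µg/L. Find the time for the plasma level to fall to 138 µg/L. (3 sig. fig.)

k = ln 2 / 36.4 = 0.01904 h⁻¹
C(t) = C₀ e^(−kt)  ⇒  t = ln(C₀/C) / k
t = ln(444/138) / 0.01904 = 1.169 / 0.01904 ≈ 61.4 hours

61.4 hours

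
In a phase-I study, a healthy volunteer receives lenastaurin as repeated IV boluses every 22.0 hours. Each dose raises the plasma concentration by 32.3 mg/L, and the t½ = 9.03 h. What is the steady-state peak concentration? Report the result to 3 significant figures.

39.6 mg/L

k = ln 2 / 9.03 = 0.07676 h⁻¹
Fraction remaining after one interval: e^(−kτ) = e^(−0.07676 × 22.0) = 0.1848
R = 1 / (1 − 0.1848) = 1.227
Css,max = 32.3 × 1.227 ≈ 39.6 mg/L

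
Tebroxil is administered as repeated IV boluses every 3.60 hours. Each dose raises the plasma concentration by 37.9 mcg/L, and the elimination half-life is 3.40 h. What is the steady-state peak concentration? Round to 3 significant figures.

k = ln 2 / 3.40 = 0.2039 h⁻¹
Fraction remaining after one interval: e^(−kτ) = e^(−0.2039 × 3.60) = 0.4800
R = 1 / (1 − 0.4800) = 1.923
Css,max = 37.9 × 1.923 ≈ 72.9 mcg/L

72.9 mcg/L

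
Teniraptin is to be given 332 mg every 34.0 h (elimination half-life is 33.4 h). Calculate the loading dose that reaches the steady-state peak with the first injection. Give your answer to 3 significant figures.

k = ln 2 / 33.4 = 0.02075 h⁻¹
Accumulation ratio R = 1 / (1 − e^(−kτ)) = 1 / (1 − e^(−0.02075×34.0)) = 1 / (1 − 0.4938) = 1.976
Loading dose = maintenance dose × R = 332 × 1.976 ≈ 656 mg

656 mg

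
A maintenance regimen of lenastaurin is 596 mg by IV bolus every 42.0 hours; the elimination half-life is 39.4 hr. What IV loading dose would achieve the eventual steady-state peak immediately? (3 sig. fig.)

1140 mg

k = ln 2 / 39.4 = 0.01759 hr⁻¹
Accumulation ratio R = 1 / (1 − e^(−kτ)) = 1 / (1 − e^(−0.01759×42.0)) = 1 / (1 − 0.4776) = 1.914
Loading dose = maintenance dose × R = 596 × 1.914 ≈ 1140 mg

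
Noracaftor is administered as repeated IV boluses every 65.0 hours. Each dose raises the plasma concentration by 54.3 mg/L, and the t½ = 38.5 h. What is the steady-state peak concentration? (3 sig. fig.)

78.7 mg/L

k = ln 2 / 38.5 = 0.01800 h⁻¹
Fraction remaining after one interval: e^(−kτ) = e^(−0.01800 × 65.0) = 0.3103
R = 1 / (1 − 0.3103) = 1.450
Css,max = 54.3 × 1.450 ≈ 78.7 mg/L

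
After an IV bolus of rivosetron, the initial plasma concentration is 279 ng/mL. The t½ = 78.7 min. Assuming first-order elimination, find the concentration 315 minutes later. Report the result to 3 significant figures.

17.4 ng/mL

k = ln 2 / 78.7 = 0.008807 min⁻¹
315 min is 4.003 half-lives, so C = 279 × (1/2)^4.003 = 279 × 0.06239 ≈ 17.4 ng/mL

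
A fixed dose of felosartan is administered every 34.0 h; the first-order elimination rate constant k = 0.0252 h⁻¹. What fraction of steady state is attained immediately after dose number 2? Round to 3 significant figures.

0.820

f_n = 1 − e^(−nkτ) = 1 − e^(−2 × 0.02520 × 34.0) = 1 − e^(−1.714) = 1 − 0.1802 ≈ 0.820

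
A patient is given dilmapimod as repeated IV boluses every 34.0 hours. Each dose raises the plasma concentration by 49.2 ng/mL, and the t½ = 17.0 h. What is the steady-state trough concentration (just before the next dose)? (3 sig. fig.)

16.4 ng/mL

k = ln 2 / 17.0 = 0.04077 h⁻¹
Fraction remaining after one interval: e^(−kτ) = e^(−0.04077 × 34.0) = 0.2500
R = 1 / (1 − 0.2500) = 1.333
Css,max = 49.2 × 1.333 = 65.60 ng/mL
Css,min = Css,max × e^(−kτ) = 65.60 × 0.2500 ≈ 16.4 ng/mL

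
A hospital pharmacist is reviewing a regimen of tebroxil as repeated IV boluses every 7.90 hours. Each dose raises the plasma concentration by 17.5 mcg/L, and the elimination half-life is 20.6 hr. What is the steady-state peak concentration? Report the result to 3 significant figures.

k = ln 2 / 20.6 = 0.03365 hr⁻¹
Fraction remaining after one interval: e^(−kτ) = e^(−0.03365 × 7.90) = 0.7666
R = 1 / (1 − 0.7666) = 4.284
Css,max = 17.5 × 4.284 ≈ 75.0 mcg/L

75.0 mcg/L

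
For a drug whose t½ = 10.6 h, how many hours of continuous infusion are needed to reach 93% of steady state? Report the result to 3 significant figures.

40.7 hours

k = ln 2 / 10.6 = 0.06539 h⁻¹
f = 1 − e^(−kt)  ⇒  t = −ln(1 − f) / k
t = −ln(1 − 0.93) / 0.06539 = 2.659 / 0.06539 ≈ 40.7 hours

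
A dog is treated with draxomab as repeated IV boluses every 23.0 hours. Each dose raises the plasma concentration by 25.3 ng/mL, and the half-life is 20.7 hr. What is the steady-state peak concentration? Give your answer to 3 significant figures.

k = ln 2 / 20.7 = 0.03349 hr⁻¹
Fraction remaining after one interval: e^(−kτ) = e^(−0.03349 × 23.0) = 0.4629
R = 1 / (1 − 0.4629) = 1.862
Css,max = 25.3 × 1.862 ≈ 47.1 ng/mL

47.1 ng/mL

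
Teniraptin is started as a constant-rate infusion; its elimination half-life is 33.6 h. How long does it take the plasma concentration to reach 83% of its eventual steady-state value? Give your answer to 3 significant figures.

85.9 hours

k = ln 2 / 33.6 = 0.02063 h⁻¹
f = 1 − e^(−kt)  ⇒  t = −ln(1 − f) / k
t = −ln(1 − 0.83) / 0.02063 = 1.772 / 0.02063 ≈ 85.9 hours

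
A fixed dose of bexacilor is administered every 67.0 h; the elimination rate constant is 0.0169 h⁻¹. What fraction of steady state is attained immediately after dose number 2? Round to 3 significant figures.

f_n = 1 − e^(−nkτ) = 1 − e^(−2 × 0.01690 × 67.0) = 1 − e^(−2.265) = 1 − 0.1039 ≈ 0.896

0.896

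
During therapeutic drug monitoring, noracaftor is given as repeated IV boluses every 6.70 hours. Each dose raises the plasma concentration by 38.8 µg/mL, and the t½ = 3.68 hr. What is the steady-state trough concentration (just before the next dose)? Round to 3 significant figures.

15.3 µg/mL

k = ln 2 / 3.68 = 0.1884 hr⁻¹
Fraction remaining after one interval: e^(−kτ) = e^(−0.1884 × 6.70) = 0.2831
R = 1 / (1 − 0.2831) = 1.395
Css,max = 38.8 × 1.395 = 54.12 µg/mL
Css,min = Css,max × e^(−kτ) = 54.12 × 0.2831 ≈ 15.3 µg/mL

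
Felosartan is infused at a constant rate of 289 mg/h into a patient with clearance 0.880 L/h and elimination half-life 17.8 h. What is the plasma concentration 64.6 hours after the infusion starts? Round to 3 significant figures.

302 µg/mL

Css = rate / CL = 289 / 0.880 = 328.4 µg/mL
k = ln 2 / 17.8 = 0.03894 h⁻¹
C(t) = Css (1 − e^(−kt)) = 328.4 × (1 − e^(−2.516)) = 328.4 × 0.9192 ≈ 302 µg/mL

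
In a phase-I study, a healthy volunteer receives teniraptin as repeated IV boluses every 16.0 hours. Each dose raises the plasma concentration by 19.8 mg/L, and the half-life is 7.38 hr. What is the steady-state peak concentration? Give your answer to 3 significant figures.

k = ln 2 / 7.38 = 0.09392 hr⁻¹
Fraction remaining after one interval: e^(−kτ) = e^(−0.09392 × 16.0) = 0.2225
R = 1 / (1 − 0.2225) = 1.286
Css,max = 19.8 × 1.286 ≈ 25.5 mg/L

25.5 mg/L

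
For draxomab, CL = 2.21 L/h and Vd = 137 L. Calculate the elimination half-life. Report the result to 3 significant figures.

43.0 hours

k = CL / V = 2.21 / 137 = 0.01613 h⁻¹
t½ = ln 2 / k = ln 2 / 0.01613 ≈ 43.0 hours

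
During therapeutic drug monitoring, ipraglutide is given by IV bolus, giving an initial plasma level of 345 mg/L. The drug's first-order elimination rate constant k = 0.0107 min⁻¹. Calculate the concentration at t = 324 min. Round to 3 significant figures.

10.8 mg/L

C(t) = C₀ e^(−kt) = 345 × e^(−0.01070 × 324) = 345 × e^(−3.467) = 345 × 0.03122 ≈ 10.8 mg/L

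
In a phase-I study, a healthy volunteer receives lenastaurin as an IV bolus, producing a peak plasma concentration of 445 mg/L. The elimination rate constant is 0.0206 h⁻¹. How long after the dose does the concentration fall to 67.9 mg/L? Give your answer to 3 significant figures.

91.3 hours

C(t) = C₀ e^(−kt)  ⇒  t = ln(C₀/C) / k
t = ln(445/67.9) / 0.02060 = 1.880 / 0.02060 ≈ 91.3 hours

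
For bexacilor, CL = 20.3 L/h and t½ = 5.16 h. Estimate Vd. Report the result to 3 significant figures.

151 L

k = ln 2 / t½ = ln 2 / 5.16 = 0.1343 h⁻¹
V = CL / k = 20.3 / 0.1343 ≈ 151 L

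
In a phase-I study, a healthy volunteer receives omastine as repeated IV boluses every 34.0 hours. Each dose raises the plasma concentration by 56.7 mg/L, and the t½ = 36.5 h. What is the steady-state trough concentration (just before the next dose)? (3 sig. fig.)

k = ln 2 / 36.5 = 0.01899 h⁻¹
Fraction remaining after one interval: e^(−kτ) = e^(−0.01899 × 34.0) = 0.5243
R = 1 / (1 − 0.5243) = 2.102
Css,max = 56.7 × 2.102 = 119.2 mg/L
Css,min = Css,max × e^(−kτ) = 119.2 × 0.5243 ≈ 62.5 mg/L

62.5 mg/L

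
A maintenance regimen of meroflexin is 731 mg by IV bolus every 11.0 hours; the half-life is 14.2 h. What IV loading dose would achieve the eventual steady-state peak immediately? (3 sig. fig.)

1760 mg

k = ln 2 / 14.2 = 0.04881 h⁻¹
Accumulation ratio R = 1 / (1 − e^(−kτ)) = 1 / (1 − e^(−0.04881×11.0)) = 1 / (1 − 0.5845) = 2.407
Loading dose = maintenance dose × R = 731 × 2.407 ≈ 1760 mg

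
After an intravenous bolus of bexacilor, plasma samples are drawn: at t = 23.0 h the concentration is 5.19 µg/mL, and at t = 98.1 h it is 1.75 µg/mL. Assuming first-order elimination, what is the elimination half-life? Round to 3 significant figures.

47.9 hours

k = ln(C₁/C₂) / (t₂ − t₁) = ln(5.19/1.75) / (98.1 − 23.0)
  = 1.087 / 75.10 = 0.01448 h⁻¹
t½ = ln 2 / k = ln 2 / 0.01448 ≈ 47.9 hours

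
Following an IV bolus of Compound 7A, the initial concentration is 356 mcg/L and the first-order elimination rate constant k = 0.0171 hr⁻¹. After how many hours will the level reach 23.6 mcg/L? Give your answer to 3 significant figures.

159 hours

C(t) = C₀ e^(−kt)  ⇒  t = ln(C₀/C) / k
t = ln(356/23.6) / 0.01710 = 2.714 / 0.01710 ≈ 159 hours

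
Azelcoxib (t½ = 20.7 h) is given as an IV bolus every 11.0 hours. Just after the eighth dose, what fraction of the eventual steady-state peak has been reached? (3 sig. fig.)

0.947

k = ln 2 / 20.7 = 0.03349 h⁻¹
f_n = 1 − e^(−nkτ) = 1 − e^(−8 × 0.03349 × 11.0) = 1 − e^(−2.947) = 1 − 0.05251 ≈ 0.947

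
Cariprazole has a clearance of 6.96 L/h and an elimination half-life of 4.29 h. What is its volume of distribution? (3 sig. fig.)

43.1 L

k = ln 2 / t½ = ln 2 / 4.29 = 0.1616 h⁻¹
V = CL / k = 6.96 / 0.1616 ≈ 43.1 L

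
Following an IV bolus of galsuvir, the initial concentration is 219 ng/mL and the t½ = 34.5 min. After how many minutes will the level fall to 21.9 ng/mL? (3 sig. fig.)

k = ln 2 / 34.5 = 0.02009 min⁻¹
C(t) = C₀ e^(−kt)  ⇒  t = ln(C₀/C) / k
t = ln(219/21.9) / 0.02009 = 2.303 / 0.02009 ≈ 115 minutes

115 minutes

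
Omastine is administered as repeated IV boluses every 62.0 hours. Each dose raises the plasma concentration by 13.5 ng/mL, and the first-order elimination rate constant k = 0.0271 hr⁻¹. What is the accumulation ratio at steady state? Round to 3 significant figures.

Fraction remaining after one interval: e^(−kτ) = e^(−0.02710 × 62.0) = 0.1863
R = 1 / (1 − 0.1863) = 1 / 0.8137 ≈ 1.23

1.23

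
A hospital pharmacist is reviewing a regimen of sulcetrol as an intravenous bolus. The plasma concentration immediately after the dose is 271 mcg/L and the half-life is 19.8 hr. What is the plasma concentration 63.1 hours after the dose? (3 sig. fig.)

29.8 mcg/L

k = ln 2 / 19.8 = 0.03501 hr⁻¹
63.1 hr is 3.187 half-lives, so C = 271 × (1/2)^3.187 = 271 × 0.1098 ≈ 29.8 mcg/L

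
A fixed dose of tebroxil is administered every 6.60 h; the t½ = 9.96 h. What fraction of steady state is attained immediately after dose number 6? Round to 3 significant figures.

0.936

k = ln 2 / 9.96 = 0.06959 h⁻¹
f_n = 1 − e^(−nkτ) = 1 − e^(−6 × 0.06959 × 6.60) = 1 − e^(−2.756) = 1 − 0.06355 ≈ 0.936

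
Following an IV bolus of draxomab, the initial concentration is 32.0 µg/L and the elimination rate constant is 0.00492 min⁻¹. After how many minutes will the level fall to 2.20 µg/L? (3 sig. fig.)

C(t) = C₀ e^(−kt)  ⇒  t = ln(C₀/C) / k
t = ln(32.0/2.20) / 0.004920 = 2.677 / 0.004920 ≈ 544 minutes

544 minutes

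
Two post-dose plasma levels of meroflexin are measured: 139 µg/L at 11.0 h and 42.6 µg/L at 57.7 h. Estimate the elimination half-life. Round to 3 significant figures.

27.4 hours

k = ln(C₁/C₂) / (t₂ − t₁) = ln(139/42.6) / (57.7 − 11.0)
  = 1.183 / 46.70 = 0.02532 h⁻¹
t½ = ln 2 / k = ln 2 / 0.02532 ≈ 27.4 hours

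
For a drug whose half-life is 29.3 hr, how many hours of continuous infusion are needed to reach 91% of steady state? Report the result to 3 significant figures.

102 hours

k = ln 2 / 29.3 = 0.02366 hr⁻¹
f = 1 − e^(−kt)  ⇒  t = −ln(1 − f) / k
t = −ln(1 − 0.91) / 0.02366 = 2.408 / 0.02366 ≈ 102 hours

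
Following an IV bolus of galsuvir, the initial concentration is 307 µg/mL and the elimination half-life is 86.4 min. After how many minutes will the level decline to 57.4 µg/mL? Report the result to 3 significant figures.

209 minutes

k = ln 2 / 86.4 = 0.008023 min⁻¹
C(t) = C₀ e^(−kt)  ⇒  t = ln(C₀/C) / k
t = ln(307/57.4) / 0.008023 = 1.677 / 0.008023 ≈ 209 minutes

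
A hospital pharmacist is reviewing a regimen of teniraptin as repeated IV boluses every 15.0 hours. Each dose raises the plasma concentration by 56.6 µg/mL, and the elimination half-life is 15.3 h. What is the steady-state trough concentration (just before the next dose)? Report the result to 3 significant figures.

58.2 µg/mL

k = ln 2 / 15.3 = 0.04530 h⁻¹
Fraction remaining after one interval: e^(−kτ) = e^(−0.04530 × 15.0) = 0.5068
R = 1 / (1 − 0.5068) = 2.028
Css,max = 56.6 × 2.028 = 114.8 µg/mL
Css,min = Css,max × e^(−kτ) = 114.8 × 0.5068 ≈ 58.2 µg/mL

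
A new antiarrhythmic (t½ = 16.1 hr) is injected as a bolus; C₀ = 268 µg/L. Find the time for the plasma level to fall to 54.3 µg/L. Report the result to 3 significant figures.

k = ln 2 / 16.1 = 0.04305 hr⁻¹
C(t) = C₀ e^(−kt)  ⇒  t = ln(C₀/C) / k
t = ln(268/54.3) / 0.04305 = 1.596 / 0.04305 ≈ 37.1 hours

37.1 hours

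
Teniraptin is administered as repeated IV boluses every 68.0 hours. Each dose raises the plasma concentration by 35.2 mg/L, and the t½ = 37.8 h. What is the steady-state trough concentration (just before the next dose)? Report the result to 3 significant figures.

14.2 mg/L

k = ln 2 / 37.8 = 0.01834 h⁻¹
Fraction remaining after one interval: e^(−kτ) = e^(−0.01834 × 68.0) = 0.2874
R = 1 / (1 − 0.2874) = 1.403
Css,max = 35.2 × 1.403 = 49.40 mg/L
Css,min = Css,max × e^(−kτ) = 49.40 × 0.2874 ≈ 14.2 mg/L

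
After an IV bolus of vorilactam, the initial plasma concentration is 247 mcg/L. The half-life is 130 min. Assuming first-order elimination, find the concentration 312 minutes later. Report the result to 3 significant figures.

46.8 mcg/L

k = ln 2 / 130 = 0.005332 min⁻¹
312 min is 2.400 half-lives, so C = 247 × (1/2)^2.400 = 247 × 0.1895 ≈ 46.8 mcg/L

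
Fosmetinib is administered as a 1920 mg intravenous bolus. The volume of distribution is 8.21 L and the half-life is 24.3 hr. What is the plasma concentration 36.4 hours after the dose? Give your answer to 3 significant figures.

82.8 mg/L

C₀ = dose / V = 1920 / 8.21 = 233.9 mg/L
k = ln 2 / 24.3 = 0.02852 hr⁻¹
C(t) = C₀ e^(−kt) = 233.9 × e^(−0.02852 × 36.4) = 233.9 × e^(−1.038) = 233.9 × 0.3541 ≈ 82.8 mg/L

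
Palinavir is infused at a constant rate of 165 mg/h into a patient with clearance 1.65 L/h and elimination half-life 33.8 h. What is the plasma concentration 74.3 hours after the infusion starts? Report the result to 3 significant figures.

78.2 mg/L

Css = rate / CL = 165 / 1.65 = 100.0 mg/L
k = ln 2 / 33.8 = 0.02051 h⁻¹
C(t) = Css (1 − e^(−kt)) = 100.0 × (1 − e^(−1.524)) = 100.0 × 0.7821 ≈ 78.2 mg/L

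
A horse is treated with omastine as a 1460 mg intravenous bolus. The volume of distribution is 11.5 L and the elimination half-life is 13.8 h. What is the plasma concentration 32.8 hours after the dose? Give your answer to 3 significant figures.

C₀ = dose / V = 1460 / 11.5 = 127.0 mg/L
k = ln 2 / 13.8 = 0.05023 h⁻¹
C(t) = C₀ e^(−kt) = 127.0 × e^(−0.05023 × 32.8) = 127.0 × e^(−1.647) = 127.0 × 0.1925 ≈ 24.4 mg/L

24.4 mg/L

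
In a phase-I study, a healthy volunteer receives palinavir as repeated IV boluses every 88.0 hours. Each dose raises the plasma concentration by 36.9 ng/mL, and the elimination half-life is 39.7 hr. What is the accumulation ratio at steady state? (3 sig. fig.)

1.27

k = ln 2 / 39.7 = 0.01746 hr⁻¹
Fraction remaining after one interval: e^(−kτ) = e^(−0.01746 × 88.0) = 0.2151
R = 1 / (1 − 0.2151) = 1 / 0.7849 ≈ 1.27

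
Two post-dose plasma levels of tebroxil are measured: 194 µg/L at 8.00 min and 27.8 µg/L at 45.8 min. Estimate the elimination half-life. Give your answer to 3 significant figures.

13.5 minutes

k = ln(C₁/C₂) / (t₂ − t₁) = ln(194/27.8) / (45.8 − 8.00)
  = 1.943 / 37.80 = 0.05140 min⁻¹
t½ = ln 2 / k = ln 2 / 0.05140 ≈ 13.5 minutes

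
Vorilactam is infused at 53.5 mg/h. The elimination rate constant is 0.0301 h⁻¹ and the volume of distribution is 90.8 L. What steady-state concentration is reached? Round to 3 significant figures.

CL = k · V = 0.0301 × 90.8 = 2.733 L/h
Css = rate / CL = 53.5 / 2.733 ≈ 19.6 µg/mL

19.6 µg/mL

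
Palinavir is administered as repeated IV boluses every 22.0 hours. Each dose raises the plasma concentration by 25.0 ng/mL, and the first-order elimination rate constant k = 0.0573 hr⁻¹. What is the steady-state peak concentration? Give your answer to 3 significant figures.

Fraction remaining after one interval: e^(−kτ) = e^(−0.05730 × 22.0) = 0.2835
R = 1 / (1 − 0.2835) = 1.396
Css,max = 25.0 × 1.396 ≈ 34.9 ng/mL

34.9 ng/mL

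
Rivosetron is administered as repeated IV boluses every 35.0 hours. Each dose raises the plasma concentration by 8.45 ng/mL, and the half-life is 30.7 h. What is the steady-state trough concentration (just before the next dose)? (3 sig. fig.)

7.02 ng/mL

k = ln 2 / 30.7 = 0.02258 h⁻¹
Fraction remaining after one interval: e^(−kτ) = e^(−0.02258 × 35.0) = 0.4537
R = 1 / (1 − 0.4537) = 1.831
Css,max = 8.45 × 1.831 = 15.47 ng/mL
Css,min = Css,max × e^(−kτ) = 15.47 × 0.4537 ≈ 7.02 ng/mL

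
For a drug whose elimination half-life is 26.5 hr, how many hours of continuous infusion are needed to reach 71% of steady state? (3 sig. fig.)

k = ln 2 / 26.5 = 0.02616 hr⁻¹
f = 1 − e^(−kt)  ⇒  t = −ln(1 − f) / k
t = −ln(1 − 0.71) / 0.02616 = 1.238 / 0.02616 ≈ 47.3 hours

47.3 hours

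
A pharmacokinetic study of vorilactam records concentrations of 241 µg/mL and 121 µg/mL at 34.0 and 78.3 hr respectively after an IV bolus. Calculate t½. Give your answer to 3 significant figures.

44.6 hours

k = ln(C₁/C₂) / (t₂ − t₁) = ln(241/121) / (78.3 − 34.0)
  = 0.6890 / 44.30 = 0.01555 hr⁻¹
t½ = ln 2 / k = ln 2 / 0.01555 ≈ 44.6 hours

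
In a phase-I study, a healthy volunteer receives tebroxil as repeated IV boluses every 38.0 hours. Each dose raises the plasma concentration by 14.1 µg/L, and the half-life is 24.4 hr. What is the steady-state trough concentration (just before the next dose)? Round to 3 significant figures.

7.26 µg/L

k = ln 2 / 24.4 = 0.02841 hr⁻¹
Fraction remaining after one interval: e^(−kτ) = e^(−0.02841 × 38.0) = 0.3398
R = 1 / (1 − 0.3398) = 1.515
Css,max = 14.1 × 1.515 = 21.36 µg/L
Css,min = Css,max × e^(−kτ) = 21.36 × 0.3398 ≈ 7.26 µg/L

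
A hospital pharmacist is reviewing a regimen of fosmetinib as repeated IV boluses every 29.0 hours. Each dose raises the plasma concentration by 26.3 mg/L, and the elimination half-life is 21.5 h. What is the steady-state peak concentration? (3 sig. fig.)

k = ln 2 / 21.5 = 0.03224 h⁻¹
Fraction remaining after one interval: e^(−kτ) = e^(−0.03224 × 29.0) = 0.3926
R = 1 / (1 − 0.3926) = 1.646
Css,max = 26.3 × 1.646 ≈ 43.3 mg/L

43.3 mg/L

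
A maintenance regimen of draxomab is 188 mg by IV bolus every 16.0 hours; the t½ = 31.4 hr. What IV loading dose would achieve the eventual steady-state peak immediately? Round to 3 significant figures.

k = ln 2 / 31.4 = 0.02207 hr⁻¹
Accumulation ratio R = 1 / (1 − e^(−kτ)) = 1 / (1 − e^(−0.02207×16.0)) = 1 / (1 − 0.7024) = 3.361
Loading dose = maintenance dose × R = 188 × 3.361 ≈ 632 mg

632 mg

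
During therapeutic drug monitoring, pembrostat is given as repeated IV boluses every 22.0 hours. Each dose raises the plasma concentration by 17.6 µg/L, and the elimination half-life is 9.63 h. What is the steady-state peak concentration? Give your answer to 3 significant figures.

k = ln 2 / 9.63 = 0.07198 h⁻¹
Fraction remaining after one interval: e^(−kτ) = e^(−0.07198 × 22.0) = 0.2053
R = 1 / (1 − 0.2053) = 1.258
Css,max = 17.6 × 1.258 ≈ 22.1 µg/L

22.1 µg/L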